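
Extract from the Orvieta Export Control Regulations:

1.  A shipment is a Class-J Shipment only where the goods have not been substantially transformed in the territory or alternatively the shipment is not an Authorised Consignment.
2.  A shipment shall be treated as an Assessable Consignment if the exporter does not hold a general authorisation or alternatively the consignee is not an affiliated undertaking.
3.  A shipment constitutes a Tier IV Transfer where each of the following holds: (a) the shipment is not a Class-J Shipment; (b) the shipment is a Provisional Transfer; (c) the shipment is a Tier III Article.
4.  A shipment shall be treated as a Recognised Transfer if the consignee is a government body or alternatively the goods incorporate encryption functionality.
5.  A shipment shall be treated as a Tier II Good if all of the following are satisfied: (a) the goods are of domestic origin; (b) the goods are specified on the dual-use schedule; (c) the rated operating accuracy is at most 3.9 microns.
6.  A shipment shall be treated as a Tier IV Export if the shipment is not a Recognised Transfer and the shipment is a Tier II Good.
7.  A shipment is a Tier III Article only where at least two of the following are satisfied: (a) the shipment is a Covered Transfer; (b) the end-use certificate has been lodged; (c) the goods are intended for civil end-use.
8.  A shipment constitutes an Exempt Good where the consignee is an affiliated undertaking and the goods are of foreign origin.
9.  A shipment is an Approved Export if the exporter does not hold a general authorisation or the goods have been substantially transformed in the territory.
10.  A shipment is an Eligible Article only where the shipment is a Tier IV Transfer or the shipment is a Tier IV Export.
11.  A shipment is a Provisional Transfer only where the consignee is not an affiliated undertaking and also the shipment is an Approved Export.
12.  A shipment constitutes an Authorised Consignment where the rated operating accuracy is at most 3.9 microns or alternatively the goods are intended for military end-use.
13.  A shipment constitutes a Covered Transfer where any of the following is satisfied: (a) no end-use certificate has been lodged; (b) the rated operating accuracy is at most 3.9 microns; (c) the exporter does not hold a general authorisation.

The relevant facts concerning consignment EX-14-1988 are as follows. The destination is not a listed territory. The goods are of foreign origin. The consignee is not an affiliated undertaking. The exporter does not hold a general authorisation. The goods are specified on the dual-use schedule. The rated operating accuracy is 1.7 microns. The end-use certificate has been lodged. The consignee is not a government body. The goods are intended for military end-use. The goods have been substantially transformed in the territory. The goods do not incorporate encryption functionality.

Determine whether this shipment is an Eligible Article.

paragraph 12 — Authorised Consignment: [rated operating accuracy: 1.7 microns ≤ 3.9 microns? yes] OR [the goods are intended for military end-use? yes] → satisfied.
paragraph 1 — Class-J Shipment: [the goods have not been substantially transformed in the territory? no] OR [not an Authorised Consignment (paragraph 12)? no] → not satisfied.
paragraph 9 — Approved Export: [the exporter does not hold a general authorisation? yes] OR [the goods have been substantially transformed in the territory? yes] → satisfied.
paragraph 11 — Provisional Transfer: [the consignee is not an affiliated undertaking? yes] AND [Approved Export (paragraph 9)? yes] → satisfied.
paragraph 13 — Covered Transfer: [no end-use certificate has been lodged? no] OR [rated operating accuracy: 1.7 microns ≤ 3.9 microns? yes] OR [the exporter does not hold a general authorisation? yes] → satisfied.
paragraph 7 — Tier III Article: Covered Transfer (paragraph 13)? yes; the end-use certificate has been lodged? yes; the goods are intended for civil end-use? no — 2 of 3 hold (need ≥2) → satisfied.
paragraph 3 — Tier IV Transfer: [not a Class-J Shipment (paragraph 1)? yes] AND [Provisional Transfer (paragraph 11)? yes] AND [Tier III Article (paragraph 7)? yes] → satisfied.
paragraph 4 — Recognised Transfer: [the consignee is a government body? no] OR [the goods incorporate encryption functionality? no] → not satisfied.
paragraph 5 — Tier II Good: [the goods are of domestic origin? no] AND [the goods are specified on the dual-use schedule? yes] AND [rated operating accuracy: 1.7 microns ≤ 3.9 microns? yes] → not satisfied.
paragraph 6 — Tier IV Export: [not a Recognised Transfer (paragraph 4)? yes] AND [Tier II Good (paragraph 5)? no] → not satisfied.
paragraph 10 — Eligible Article: [Tier IV Transfer (paragraph 3)? yes] OR [Tier IV Export (paragraph 6)? no] → satisfied.

Yes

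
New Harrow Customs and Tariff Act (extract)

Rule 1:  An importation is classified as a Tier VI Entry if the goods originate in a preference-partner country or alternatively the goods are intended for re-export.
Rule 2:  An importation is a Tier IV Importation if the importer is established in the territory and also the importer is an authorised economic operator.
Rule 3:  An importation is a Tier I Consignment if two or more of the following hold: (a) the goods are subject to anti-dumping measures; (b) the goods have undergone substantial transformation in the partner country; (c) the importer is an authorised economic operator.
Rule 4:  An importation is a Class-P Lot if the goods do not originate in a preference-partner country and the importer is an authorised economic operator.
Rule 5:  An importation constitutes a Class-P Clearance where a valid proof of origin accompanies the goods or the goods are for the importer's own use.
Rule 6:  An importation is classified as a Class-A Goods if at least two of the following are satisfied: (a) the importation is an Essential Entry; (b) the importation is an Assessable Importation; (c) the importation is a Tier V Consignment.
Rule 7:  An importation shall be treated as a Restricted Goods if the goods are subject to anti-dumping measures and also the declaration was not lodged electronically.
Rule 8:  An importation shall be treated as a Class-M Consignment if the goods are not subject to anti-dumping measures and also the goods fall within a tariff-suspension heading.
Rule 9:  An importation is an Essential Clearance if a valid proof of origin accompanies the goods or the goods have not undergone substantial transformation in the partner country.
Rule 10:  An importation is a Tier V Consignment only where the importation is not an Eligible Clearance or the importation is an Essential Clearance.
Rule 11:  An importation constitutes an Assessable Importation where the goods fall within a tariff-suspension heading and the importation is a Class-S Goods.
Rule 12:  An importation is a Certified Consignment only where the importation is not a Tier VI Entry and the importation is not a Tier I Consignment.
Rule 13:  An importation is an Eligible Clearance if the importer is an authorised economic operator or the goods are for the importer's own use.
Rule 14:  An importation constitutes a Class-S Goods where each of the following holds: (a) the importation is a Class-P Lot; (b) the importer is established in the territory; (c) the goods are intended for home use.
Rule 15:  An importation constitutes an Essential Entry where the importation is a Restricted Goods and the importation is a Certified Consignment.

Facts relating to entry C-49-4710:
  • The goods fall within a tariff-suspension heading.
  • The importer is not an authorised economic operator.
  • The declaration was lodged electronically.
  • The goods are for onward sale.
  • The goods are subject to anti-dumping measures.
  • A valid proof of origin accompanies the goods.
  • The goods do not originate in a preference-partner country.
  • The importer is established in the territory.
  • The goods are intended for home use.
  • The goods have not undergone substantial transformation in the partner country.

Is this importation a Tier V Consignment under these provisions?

Yes

Under rule 13: the importer is an authorised economic operator? no; or the goods are for the importer's own use? no. So the importation is not an Eligible Clearance.
Under rule 9: a valid proof of origin accompanies the goods? yes; or the goods have not undergone substantial transformation in the partner country? yes. So the importation is an Essential Clearance.
Under rule 10: not an Eligible Clearance (rule 13)? yes; or Essential Clearance (rule 9)? yes. So the importation is a Tier V Consignment.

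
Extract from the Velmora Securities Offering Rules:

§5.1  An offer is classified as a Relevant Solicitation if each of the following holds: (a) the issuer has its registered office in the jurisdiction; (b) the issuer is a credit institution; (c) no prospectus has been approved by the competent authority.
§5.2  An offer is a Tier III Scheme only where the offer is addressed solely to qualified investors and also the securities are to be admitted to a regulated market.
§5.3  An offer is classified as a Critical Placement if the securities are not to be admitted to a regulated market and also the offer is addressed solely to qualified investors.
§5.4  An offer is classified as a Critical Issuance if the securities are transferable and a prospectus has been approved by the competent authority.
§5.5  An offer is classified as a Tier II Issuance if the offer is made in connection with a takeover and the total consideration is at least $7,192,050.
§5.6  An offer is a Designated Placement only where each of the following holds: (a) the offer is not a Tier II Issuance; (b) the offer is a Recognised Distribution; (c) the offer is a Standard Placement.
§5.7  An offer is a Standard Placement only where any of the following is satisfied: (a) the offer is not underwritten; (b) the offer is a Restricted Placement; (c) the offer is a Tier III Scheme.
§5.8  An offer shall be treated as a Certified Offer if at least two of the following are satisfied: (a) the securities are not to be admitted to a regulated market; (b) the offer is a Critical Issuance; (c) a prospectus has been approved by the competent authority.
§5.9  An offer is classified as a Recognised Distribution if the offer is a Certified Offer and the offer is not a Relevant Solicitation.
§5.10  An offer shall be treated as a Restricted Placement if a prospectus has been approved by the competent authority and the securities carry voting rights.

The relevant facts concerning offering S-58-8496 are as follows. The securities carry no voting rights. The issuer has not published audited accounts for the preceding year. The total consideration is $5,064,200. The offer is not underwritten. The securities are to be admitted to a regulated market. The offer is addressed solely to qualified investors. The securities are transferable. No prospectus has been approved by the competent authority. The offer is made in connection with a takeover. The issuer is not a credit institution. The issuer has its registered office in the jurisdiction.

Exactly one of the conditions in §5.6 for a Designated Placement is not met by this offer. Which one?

Recognised Distribution

§5.5 — Tier II Issuance: [the offer is made in connection with a takeover? yes] AND [total consideration: $5,064,200 ≥ $7,192,050? no] → not satisfied.
§5.4 — Critical Issuance: [the securities are transferable? yes] AND [a prospectus has been approved by the competent authority? no] → not satisfied.
§5.8 — Certified Offer: the securities are not to be admitted to a regulated market? no; Critical Issuance (§5.4)? no; a prospectus has been approved by the competent authority? no — 0 of 3 hold (need ≥2) → not satisfied.
§5.1 — Relevant Solicitation: [the issuer has its registered office in the jurisdiction? yes] AND [the issuer is a credit institution? no] AND [no prospectus has been approved by the competent authority? yes] → not satisfied.
§5.9 — Recognised Distribution: [Certified Offer (§5.8)? no] AND [not a Relevant Solicitation (§5.1)? yes] → not satisfied.
§5.10 — Restricted Placement: [a prospectus has been approved by the competent authority? no] AND [the securities carry voting rights? no] → not satisfied.
§5.2 — Tier III Scheme: [the offer is addressed solely to qualified investors? yes] AND [the securities are to be admitted to a regulated market? yes] → satisfied.
§5.7 — Standard Placement: [the offer is not underwritten? yes] OR [Restricted Placement (§5.10)? no] OR [Tier III Scheme (§5.2)? yes] → satisfied.
§5.6 — Designated Placement: [not a Tier II Issuance (§5.5)? yes] AND [Recognised Distribution (§5.9)? no] AND [Standard Placement (§5.7)? yes] → not satisfied.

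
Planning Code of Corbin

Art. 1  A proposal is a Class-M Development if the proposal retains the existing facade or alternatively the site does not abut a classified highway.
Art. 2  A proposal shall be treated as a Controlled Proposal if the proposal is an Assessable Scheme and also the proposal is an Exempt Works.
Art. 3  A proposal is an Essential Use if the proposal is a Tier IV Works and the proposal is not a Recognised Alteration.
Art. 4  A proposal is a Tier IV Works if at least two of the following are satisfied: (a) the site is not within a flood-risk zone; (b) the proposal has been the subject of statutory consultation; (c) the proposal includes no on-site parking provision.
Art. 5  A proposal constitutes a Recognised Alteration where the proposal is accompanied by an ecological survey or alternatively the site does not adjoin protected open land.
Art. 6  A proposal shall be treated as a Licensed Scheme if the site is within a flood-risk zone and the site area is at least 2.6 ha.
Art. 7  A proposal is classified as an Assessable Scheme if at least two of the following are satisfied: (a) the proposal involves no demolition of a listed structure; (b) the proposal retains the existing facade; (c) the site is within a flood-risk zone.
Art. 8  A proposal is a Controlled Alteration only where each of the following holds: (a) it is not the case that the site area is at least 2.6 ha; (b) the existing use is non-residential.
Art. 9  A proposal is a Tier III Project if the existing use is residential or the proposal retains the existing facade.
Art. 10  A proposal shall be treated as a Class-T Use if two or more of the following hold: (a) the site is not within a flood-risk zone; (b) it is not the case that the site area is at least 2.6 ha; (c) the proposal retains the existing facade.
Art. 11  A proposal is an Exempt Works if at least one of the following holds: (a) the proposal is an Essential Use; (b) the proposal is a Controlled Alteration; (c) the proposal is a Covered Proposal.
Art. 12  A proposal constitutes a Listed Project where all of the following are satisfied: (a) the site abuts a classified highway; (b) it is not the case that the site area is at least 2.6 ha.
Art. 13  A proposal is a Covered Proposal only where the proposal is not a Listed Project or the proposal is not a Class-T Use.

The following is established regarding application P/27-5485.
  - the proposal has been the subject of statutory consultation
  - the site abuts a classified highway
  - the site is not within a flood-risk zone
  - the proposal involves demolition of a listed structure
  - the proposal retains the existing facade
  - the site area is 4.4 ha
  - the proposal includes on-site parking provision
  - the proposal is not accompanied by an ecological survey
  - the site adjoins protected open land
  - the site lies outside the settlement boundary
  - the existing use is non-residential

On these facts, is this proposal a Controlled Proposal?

article 7 — Assessable Scheme: the proposal involves no demolition of a listed structure? no; the proposal retains the existing facade? yes; the site is within a flood-risk zone? no — 1 of 3 hold (need ≥2) → not satisfied.
article 4 — Tier IV Works: the site is not within a flood-risk zone? yes; the proposal has been the subject of statutory consultation? yes; the proposal includes no on-site parking provision? no — 2 of 3 hold (need ≥2) → satisfied.
article 5 — Recognised Alteration: [the proposal is accompanied by an ecological survey? no] OR [the site does not adjoin protected open land? no] → not satisfied.
article 3 — Essential Use: [Tier IV Works (article 4)? yes] AND [not a Recognised Alteration (article 5)? yes] → satisfied.
article 8 — Controlled Alteration: [site area: 4.4 ha ≥ 2.6 ha? yes, so negated condition no] AND [the existing use is non-residential? yes] → not satisfied.
article 12 — Listed Project: [the site abuts a classified highway? yes] AND [site area: 4.4 ha ≥ 2.6 ha? yes, so negated condition no] → not satisfied.
article 10 — Class-T Use: the site is not within a flood-risk zone? yes; site area: 4.4 ha ≥ 2.6 ha? yes, so negated condition no; the proposal retains the existing facade? yes — 2 of 3 hold (need ≥2) → satisfied.
article 13 — Covered Proposal: [not a Listed Project (article 12)? yes] OR [not a Class-T Use (article 10)? no] → satisfied.
article 11 — Exempt Works: [Essential Use (article 3)? yes] OR [Controlled Alteration (article 8)? no] OR [Covered Proposal (article 13)? yes] → satisfied.
article 2 — Controlled Proposal: [Assessable Scheme (article 7)? no] AND [Exempt Works (article 11)? yes] → not satisfied.

No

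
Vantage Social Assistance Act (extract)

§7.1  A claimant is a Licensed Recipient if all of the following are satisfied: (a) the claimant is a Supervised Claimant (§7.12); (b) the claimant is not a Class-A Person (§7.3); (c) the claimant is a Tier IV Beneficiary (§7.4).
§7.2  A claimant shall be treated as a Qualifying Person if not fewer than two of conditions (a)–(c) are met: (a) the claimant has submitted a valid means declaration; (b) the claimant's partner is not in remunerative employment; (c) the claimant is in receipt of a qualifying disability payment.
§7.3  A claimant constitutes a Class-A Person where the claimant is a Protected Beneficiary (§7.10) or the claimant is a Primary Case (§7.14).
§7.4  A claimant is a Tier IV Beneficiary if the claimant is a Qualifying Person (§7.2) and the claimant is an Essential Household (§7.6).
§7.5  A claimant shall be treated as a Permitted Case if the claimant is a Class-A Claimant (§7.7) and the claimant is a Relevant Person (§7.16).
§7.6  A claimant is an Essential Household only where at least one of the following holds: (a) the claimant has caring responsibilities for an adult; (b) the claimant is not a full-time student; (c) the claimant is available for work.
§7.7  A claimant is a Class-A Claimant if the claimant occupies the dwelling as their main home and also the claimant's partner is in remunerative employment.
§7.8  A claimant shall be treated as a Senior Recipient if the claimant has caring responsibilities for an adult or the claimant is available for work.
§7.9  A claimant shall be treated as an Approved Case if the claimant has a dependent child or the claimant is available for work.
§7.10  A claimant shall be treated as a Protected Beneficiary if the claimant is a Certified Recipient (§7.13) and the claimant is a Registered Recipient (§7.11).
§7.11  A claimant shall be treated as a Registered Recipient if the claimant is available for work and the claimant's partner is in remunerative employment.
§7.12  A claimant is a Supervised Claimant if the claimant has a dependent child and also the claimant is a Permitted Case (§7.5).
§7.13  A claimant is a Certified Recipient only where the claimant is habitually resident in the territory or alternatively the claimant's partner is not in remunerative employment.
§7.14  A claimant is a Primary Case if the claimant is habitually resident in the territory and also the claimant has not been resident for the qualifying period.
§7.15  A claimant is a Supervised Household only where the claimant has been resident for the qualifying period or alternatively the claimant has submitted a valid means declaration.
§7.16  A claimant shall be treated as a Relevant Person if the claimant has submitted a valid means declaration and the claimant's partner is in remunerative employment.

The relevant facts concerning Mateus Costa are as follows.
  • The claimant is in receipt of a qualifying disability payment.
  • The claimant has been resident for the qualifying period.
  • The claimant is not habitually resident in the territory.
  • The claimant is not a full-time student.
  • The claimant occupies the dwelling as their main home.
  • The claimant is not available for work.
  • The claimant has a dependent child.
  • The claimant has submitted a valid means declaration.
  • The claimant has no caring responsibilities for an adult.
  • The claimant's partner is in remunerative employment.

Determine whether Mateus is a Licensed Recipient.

Under §7.7: the claimant occupies the dwelling as their main home? yes; and the claimant's partner is in remunerative employment? yes. So the claimant is a Class-A Claimant.
Under §7.16: the claimant has submitted a valid means declaration? yes; and the claimant's partner is in remunerative employment? yes. So the claimant is a Relevant Person.
Under §7.5: Class-A Claimant (§7.7)? yes; and Relevant Person (§7.16)? yes. So the claimant is a Permitted Case.
Under §7.12: the claimant has a dependent child? yes; and Permitted Case (§7.5)? yes. So the claimant is a Supervised Claimant.
Under §7.13: the claimant is habitually resident in the territory? no; or the claimant's partner is not in remunerative employment? no. So the claimant is not a Certified Recipient.
Under §7.11: the claimant is available for work? no; and the claimant's partner is in remunerative employment? yes. So the claimant is not a Registered Recipient.
Under §7.10: Certified Recipient (§7.13)? no; and Registered Recipient (§7.11)? no. So the claimant is not a Protected Beneficiary.
Under §7.14: the claimant is habitually resident in the territory? no; and the claimant has not been resident for the qualifying period? no. So the claimant is not a Primary Case.
Under §7.3: Protected Beneficiary (§7.10)? no; or Primary Case (§7.14)? no. So the claimant is not a Class-A Person.
Under §7.2: the claimant has submitted a valid means declaration? yes; the claimant's partner is not in remunerative employment? no; the claimant is in receipt of a qualifying disability payment? yes — 2 of 3 hold (need ≥2) → satisfied.
Under §7.6: the claimant has caring responsibilities for an adult? no; or the claimant is not a full-time student? yes; or the claimant is available for work? no. So the claimant is an Essential Household.
Under §7.4: Qualifying Person (§7.2)? yes; and Essential Household (§7.6)? yes. So the claimant is a Tier IV Beneficiary.
Under §7.1: Supervised Claimant (§7.12)? yes; and not a Class-A Person (§7.3)? yes; and Tier IV Beneficiary (§7.4)? yes. So the claimant is a Licensed Recipient.

Yes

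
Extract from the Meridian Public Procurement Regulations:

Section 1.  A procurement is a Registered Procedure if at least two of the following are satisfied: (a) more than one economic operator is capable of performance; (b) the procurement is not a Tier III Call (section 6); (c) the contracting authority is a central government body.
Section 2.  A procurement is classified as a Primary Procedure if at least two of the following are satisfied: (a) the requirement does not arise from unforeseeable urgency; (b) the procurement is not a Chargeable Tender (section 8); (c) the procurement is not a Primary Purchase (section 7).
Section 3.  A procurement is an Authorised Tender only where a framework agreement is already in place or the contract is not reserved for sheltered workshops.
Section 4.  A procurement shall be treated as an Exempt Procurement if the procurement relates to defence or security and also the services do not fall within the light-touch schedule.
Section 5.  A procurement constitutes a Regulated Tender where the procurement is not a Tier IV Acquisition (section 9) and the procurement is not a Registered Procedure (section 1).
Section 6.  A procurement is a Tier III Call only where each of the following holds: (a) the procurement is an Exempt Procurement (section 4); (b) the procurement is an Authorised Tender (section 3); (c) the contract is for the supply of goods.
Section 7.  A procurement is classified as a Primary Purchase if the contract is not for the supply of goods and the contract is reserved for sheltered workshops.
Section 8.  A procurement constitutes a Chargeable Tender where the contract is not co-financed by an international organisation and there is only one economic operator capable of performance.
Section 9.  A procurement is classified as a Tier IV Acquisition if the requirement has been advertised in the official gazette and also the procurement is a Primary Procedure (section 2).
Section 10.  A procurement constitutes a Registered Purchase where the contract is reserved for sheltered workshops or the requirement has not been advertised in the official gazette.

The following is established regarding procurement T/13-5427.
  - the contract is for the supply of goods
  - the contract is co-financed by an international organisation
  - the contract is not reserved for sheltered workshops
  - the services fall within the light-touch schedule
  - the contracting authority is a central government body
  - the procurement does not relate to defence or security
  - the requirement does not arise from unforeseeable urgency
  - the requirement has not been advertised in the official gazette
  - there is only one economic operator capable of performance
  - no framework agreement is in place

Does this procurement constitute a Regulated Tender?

No

Under section 8: the contract is not co-financed by an international organisation? no; and there is only one economic operator capable of performance? yes. So the procurement is not a Chargeable Tender.
Under section 7: the contract is not for the supply of goods? no; and the contract is reserved for sheltered workshops? no. So the procurement is not a Primary Purchase.
Under section 2: the requirement does not arise from unforeseeable urgency? yes; not a Chargeable Tender (section 8)? yes; not a Primary Purchase (section 7)? yes — 3 of 3 hold (need ≥2) → satisfied.
Under section 9: the requirement has been advertised in the official gazette? no; and Primary Procedure (section 2)? yes. So the procurement is not a Tier IV Acquisition.
Under section 4: the procurement relates to defence or security? no; and the services do not fall within the light-touch schedule? no. So the procurement is not an Exempt Procurement.
Under section 3: a framework agreement is already in place? no; or the contract is not reserved for sheltered workshops? yes. So the procurement is an Authorised Tender.
Under section 6: Exempt Procurement (section 4)? no; and Authorised Tender (section 3)? yes; and the contract is for the supply of goods? yes. So the procurement is not a Tier III Call.
Under section 1: more than one economic operator is capable of performance? no; not a Tier III Call (section 6)? yes; the contracting authority is a central government body? yes — 2 of 3 hold (need ≥2) → satisfied.
Under section 5: not a Tier IV Acquisition (section 9)? yes; and not a Registered Procedure (section 1)? no. So the procurement is not a Regulated Tender.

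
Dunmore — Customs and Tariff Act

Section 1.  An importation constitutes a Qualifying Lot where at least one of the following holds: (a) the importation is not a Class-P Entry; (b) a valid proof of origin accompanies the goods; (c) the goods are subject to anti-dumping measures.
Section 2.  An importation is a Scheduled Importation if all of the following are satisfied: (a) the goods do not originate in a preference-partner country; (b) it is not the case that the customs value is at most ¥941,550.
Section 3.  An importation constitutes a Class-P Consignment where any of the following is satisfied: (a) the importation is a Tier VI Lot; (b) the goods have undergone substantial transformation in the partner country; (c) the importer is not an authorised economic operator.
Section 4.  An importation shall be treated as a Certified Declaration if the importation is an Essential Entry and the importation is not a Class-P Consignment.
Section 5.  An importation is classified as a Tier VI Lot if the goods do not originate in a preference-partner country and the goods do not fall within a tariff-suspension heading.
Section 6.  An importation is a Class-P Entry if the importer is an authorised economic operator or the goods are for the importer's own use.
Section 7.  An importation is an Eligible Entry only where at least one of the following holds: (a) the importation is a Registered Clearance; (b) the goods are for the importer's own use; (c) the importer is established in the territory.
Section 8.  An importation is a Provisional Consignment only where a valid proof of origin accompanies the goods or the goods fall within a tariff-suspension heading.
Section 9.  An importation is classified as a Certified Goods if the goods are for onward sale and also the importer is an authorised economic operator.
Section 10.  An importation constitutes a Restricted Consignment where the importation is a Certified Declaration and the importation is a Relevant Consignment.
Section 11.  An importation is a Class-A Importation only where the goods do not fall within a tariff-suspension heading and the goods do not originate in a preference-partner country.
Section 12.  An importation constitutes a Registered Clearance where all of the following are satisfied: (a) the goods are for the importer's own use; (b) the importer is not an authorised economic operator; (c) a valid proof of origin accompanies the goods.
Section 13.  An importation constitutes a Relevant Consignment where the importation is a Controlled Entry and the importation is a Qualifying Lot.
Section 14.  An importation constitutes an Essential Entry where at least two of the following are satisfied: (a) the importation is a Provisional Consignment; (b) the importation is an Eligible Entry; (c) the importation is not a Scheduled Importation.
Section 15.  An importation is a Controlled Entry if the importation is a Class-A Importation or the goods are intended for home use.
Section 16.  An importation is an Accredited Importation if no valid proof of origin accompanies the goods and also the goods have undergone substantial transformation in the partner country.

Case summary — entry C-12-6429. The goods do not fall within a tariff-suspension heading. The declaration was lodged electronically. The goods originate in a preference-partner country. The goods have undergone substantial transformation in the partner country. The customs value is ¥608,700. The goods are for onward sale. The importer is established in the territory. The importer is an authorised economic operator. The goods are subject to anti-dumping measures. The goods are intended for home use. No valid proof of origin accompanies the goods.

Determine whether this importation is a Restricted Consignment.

section 8 — Provisional Consignment: [a valid proof of origin accompanies the goods? no] OR [the goods fall within a tariff-suspension heading? no] → not satisfied.
section 12 — Registered Clearance: [the goods are for the importer's own use? no] AND [the importer is not an authorised economic operator? no] AND [a valid proof of origin accompanies the goods? no] → not satisfied.
section 7 — Eligible Entry: [Registered Clearance (section 12)? no] OR [the goods are for the importer's own use? no] OR [the importer is established in the territory? yes] → satisfied.
section 2 — Scheduled Importation: [the goods do not originate in a preference-partner country? no] AND [customs value: ¥608,700 ≤ ¥941,550? yes, so negated condition no] → not satisfied.
section 14 — Essential Entry: Provisional Consignment (section 8)? no; Eligible Entry (section 7)? yes; not a Scheduled Importation (section 2)? yes — 2 of 3 hold (need ≥2) → satisfied.
section 5 — Tier VI Lot: [the goods do not originate in a preference-partner country? no] AND [the goods do not fall within a tariff-suspension heading? yes] → not satisfied.
section 3 — Class-P Consignment: [Tier VI Lot (section 5)? no] OR [the goods have undergone substantial transformation in the partner country? yes] OR [the importer is not an authorised economic operator? no] → satisfied.
section 4 — Certified Declaration: [Essential Entry (section 14)? yes] AND [not a Class-P Consignment (section 3)? no] → not satisfied.
section 11 — Class-A Importation: [the goods do not fall within a tariff-suspension heading? yes] AND [the goods do not originate in a preference-partner country? no] → not satisfied.
section 15 — Controlled Entry: [Class-A Importation (section 11)? no] OR [the goods are intended for home use? yes] → satisfied.
section 6 — Class-P Entry: [the importer is an authorised economic operator? yes] OR [the goods are for the importer's own use? no] → satisfied.
section 1 — Qualifying Lot: [not a Class-P Entry (section 6)? no] OR [a valid proof of origin accompanies the goods? no] OR [the goods are subject to anti-dumping measures? yes] → satisfied.
section 13 — Relevant Consignment: [Controlled Entry (section 15)? yes] AND [Qualifying Lot (section 1)? yes] → satisfied.
section 10 — Restricted Consignment: [Certified Declaration (section 4)? no] AND [Relevant Consignment (section 13)? yes] → not satisfied.

No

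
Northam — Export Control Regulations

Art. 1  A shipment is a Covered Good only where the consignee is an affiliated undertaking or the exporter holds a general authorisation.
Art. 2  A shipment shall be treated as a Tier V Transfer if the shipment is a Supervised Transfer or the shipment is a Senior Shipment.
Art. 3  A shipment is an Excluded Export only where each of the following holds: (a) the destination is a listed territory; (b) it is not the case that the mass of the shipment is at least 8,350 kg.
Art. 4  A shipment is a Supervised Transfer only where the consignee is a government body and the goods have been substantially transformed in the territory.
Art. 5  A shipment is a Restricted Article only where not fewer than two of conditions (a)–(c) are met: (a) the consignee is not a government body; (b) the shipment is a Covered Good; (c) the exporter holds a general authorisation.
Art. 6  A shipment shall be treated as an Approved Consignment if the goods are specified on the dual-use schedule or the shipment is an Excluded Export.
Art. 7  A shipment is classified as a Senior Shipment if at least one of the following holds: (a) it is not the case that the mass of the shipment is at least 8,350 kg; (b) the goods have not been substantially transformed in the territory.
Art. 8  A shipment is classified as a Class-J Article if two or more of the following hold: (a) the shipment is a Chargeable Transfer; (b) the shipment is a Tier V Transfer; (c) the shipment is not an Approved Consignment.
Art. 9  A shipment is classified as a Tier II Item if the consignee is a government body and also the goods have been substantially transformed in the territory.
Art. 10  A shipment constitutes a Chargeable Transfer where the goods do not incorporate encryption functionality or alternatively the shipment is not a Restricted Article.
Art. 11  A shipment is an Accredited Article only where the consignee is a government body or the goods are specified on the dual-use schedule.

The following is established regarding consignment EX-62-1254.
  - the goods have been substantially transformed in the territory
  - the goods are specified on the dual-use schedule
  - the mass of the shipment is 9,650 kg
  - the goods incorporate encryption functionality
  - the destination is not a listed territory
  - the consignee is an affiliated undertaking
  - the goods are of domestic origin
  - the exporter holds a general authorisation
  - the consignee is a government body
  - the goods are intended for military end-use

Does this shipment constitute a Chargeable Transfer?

Under article 1: the consignee is an affiliated undertaking? yes; or the exporter holds a general authorisation? yes. So the shipment is a Covered Good.
Under article 5: the consignee is not a government body? no; Covered Good (article 1)? yes; the exporter holds a general authorisation? yes — 2 of 3 hold (need ≥2) → satisfied.
Under article 10: the goods do not incorporate encryption functionality? no; or not a Restricted Article (article 5)? no. So the shipment is not a Chargeable Transfer.

No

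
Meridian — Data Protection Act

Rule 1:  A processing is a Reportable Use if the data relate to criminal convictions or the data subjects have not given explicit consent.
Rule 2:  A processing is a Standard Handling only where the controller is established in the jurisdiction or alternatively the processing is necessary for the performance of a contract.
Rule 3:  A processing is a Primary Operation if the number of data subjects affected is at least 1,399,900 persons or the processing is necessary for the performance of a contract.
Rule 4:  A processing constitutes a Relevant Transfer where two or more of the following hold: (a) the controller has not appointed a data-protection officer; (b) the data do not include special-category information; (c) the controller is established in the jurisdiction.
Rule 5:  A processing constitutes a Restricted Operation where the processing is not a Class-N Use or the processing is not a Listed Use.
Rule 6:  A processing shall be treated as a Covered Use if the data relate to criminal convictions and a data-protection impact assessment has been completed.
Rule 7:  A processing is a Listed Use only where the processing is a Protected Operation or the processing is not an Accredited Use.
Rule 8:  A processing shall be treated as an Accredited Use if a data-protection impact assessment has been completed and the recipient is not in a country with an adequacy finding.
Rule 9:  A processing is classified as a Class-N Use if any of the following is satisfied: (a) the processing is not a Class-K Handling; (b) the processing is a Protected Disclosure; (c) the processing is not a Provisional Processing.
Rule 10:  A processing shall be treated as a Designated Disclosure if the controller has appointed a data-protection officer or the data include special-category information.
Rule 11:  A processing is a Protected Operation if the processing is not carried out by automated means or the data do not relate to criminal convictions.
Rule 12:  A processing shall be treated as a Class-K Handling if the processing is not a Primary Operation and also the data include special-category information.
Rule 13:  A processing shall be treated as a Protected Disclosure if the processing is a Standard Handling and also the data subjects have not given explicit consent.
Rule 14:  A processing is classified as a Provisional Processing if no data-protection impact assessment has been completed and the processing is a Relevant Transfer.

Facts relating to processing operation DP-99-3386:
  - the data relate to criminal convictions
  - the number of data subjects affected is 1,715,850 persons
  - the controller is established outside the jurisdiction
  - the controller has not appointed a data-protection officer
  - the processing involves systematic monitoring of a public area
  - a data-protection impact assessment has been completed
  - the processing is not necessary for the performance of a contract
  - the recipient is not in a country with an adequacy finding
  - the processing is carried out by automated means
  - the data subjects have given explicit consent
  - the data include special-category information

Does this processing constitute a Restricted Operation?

Yes

Under rule 3: number of data subjects affected: 1,715,850 persons ≥ 1,399,900 persons? yes; or the processing is necessary for the performance of a contract? no. So the processing is a Primary Operation.
Under rule 12: not a Primary Operation (rule 3)? no; and the data include special-category information? yes. So the processing is not a Class-K Handling.
Under rule 2: the controller is established in the jurisdiction? no; or the processing is necessary for the performance of a contract? no. So the processing is not a Standard Handling.
Under rule 13: Standard Handling (rule 2)? no; and the data subjects have not given explicit consent? no. So the processing is not a Protected Disclosure.
Under rule 4: the controller has not appointed a data-protection officer? yes; the data do not include special-category information? no; the controller is established in the jurisdiction? no — 1 of 3 hold (need ≥2) → not satisfied.
Under rule 14: no data-protection impact assessment has been completed? no; and Relevant Transfer (rule 4)? no. So the processing is not a Provisional Processing.
Under rule 9: not a Class-K Handling (rule 12)? yes; or Protected Disclosure (rule 13)? no; or not a Provisional Processing (rule 14)? yes. So the processing is a Class-N Use.
Under rule 11: the processing is not carried out by automated means? no; or the data do not relate to criminal convictions? no. So the processing is not a Protected Operation.
Under rule 8: a data-protection impact assessment has been completed? yes; and the recipient is not in a country with an adequacy finding? yes. So the processing is an Accredited Use.
Under rule 7: Protected Operation (rule 11)? no; or not an Accredited Use (rule 8)? no. So the processing is not a Listed Use.
Under rule 5: not a Class-N Use (rule 9)? no; or not a Listed Use (rule 7)? yes. So the processing is a Restricted Operation.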